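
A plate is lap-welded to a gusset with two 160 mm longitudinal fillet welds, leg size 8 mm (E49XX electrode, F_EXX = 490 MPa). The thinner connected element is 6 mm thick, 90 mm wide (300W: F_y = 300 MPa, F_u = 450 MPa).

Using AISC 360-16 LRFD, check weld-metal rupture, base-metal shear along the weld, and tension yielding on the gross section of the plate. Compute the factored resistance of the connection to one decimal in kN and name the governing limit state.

145.8 kN (gross-section yield governs)

Weld metal: throat = 0.707×8 = 5.656 mm, L = 2×160 = 320 mm. φR_n = 0.75 × 0.6 × 490 × 5.656 × 320 = 399.1 kN.
Base metal shear (6 mm plate): yield φR_n = 1.0×0.6×300×6×320 = 345.6 kN; rupture φR_n = 0.75×0.6×450×6×320 = 388.8 kN; take 345.6 kN (yield).
Tension yield (gross): A_g = 90×6 = 540 mm². φR_n = 0.90 × 300 × 540 = 145.8 kN.
Governing: min(399.1, 345.6, 145.8) = 145.8 kN → gross-section yield.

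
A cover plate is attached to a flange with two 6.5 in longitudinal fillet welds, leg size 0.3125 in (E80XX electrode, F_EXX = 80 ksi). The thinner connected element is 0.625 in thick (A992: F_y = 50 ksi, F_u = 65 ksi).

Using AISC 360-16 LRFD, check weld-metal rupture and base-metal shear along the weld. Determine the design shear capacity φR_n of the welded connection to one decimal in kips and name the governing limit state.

103.4 kips (weld metal governs)

Weld metal: throat = 0.707×0.3125 = 0.22094 in, L = 2×6.5 = 13 in. φR_n = 0.75 × 0.6 × 80 × 0.22094 × 13 = 103.4 kips.
Base metal shear (0.625 in plate): yield φR_n = 1.0×0.6×50×0.625×13 = 243.8 kips; rupture φR_n = 0.75×0.6×65×0.625×13 = 237.7 kips; take 237.7 kips (rupture).
Governing: min(103.4, 237.7) = 103.4 kips → weld metal.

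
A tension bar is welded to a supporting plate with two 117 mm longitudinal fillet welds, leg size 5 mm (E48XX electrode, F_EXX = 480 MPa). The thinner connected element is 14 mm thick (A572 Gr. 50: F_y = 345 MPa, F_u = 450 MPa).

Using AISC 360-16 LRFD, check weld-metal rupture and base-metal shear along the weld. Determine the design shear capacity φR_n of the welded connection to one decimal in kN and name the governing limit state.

Weld metal: throat = 0.707×5 = 3.535 mm, L = 2×117 = 234 mm. φR_n = 0.75 × 0.6 × 480 × 3.535 × 234 = 178.7 kN.
Base metal shear (14 mm plate): yield φR_n = 1.0×0.6×345×14×234 = 678.1 kN; rupture φR_n = 0.75×0.6×450×14×234 = 663.4 kN; take 663.4 kN (rupture).
Governing: min(178.7, 663.4) = 178.7 kN → weld metal.

178.7 kN (weld metal governs)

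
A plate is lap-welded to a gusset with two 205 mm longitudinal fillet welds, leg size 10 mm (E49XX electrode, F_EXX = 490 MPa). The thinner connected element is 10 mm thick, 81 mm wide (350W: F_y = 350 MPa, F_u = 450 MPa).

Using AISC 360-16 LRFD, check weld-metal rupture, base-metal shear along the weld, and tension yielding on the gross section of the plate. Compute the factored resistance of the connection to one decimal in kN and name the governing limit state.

Weld metal: throat = 0.707×10 = 7.07 mm, L = 2×205 = 410 mm. φR_n = 0.75 × 0.6 × 490 × 7.07 × 410 = 639.2 kN.
Base metal shear (10 mm plate): yield φR_n = 1.0×0.6×350×10×410 = 861.0 kN; rupture φR_n = 0.75×0.6×450×10×410 = 830.3 kN; take 830.3 kN (rupture).
Tension yield (gross): A_g = 81×10 = 810 mm². φR_n = 0.90 × 350 × 810 = 255.2 kN.
Governing: min(639.2, 830.3, 255.2) = 255.2 kN → gross-section yield.

255.2 kN (gross-section yield governs)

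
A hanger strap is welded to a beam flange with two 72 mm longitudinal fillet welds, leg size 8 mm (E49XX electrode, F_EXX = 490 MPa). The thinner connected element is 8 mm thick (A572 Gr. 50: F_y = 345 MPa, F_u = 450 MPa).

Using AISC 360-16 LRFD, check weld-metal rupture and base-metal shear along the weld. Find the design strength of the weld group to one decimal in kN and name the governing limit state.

Weld metal: throat = 0.707×8 = 5.656 mm, L = 2×72 = 144 mm. φR_n = 0.75 × 0.6 × 490 × 5.656 × 144 = 179.6 kN.
Base metal shear (8 mm plate): yield φR_n = 1.0×0.6×345×8×144 = 238.5 kN; rupture φR_n = 0.75×0.6×450×8×144 = 233.3 kN; take 233.3 kN (rupture).
Governing: min(179.6, 233.3) = 179.6 kN → weld metal.

179.6 kN (weld metal governs)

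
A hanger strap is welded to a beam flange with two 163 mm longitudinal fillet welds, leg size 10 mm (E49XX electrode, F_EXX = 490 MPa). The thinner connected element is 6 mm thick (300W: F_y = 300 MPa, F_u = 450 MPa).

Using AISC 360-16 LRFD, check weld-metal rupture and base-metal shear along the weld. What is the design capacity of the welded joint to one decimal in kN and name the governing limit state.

352.1 kN (base-metal shear governs)

Weld metal: throat = 0.707×10 = 7.07 mm, L = 2×163 = 326 mm. φR_n = 0.75 × 0.6 × 490 × 7.07 × 326 = 508.2 kN.
Base metal shear (6 mm plate): yield φR_n = 1.0×0.6×300×6×326 = 352.1 kN; rupture φR_n = 0.75×0.6×450×6×326 = 396.1 kN; take 352.1 kN (yield).
Governing: min(508.2, 352.1) = 352.1 kN → base-metal shear.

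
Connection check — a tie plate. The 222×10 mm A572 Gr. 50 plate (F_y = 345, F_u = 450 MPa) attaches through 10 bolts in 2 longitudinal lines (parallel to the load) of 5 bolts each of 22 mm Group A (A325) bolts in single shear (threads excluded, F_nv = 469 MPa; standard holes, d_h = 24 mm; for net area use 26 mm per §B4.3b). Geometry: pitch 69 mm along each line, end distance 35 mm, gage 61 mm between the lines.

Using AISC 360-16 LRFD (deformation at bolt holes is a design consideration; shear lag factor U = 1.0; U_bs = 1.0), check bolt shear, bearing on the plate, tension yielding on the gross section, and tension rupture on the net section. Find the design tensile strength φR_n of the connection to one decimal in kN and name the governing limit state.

573.8 kN (net-section rupture governs)

Bolt shear: A_b = π(22)²/4 = 380.13 mm². φR_n = 0.75 × 469 × 380.13 × 10 × 1 = 1337.1 kN.
Bearing (10 mm plate, F_u = 450 MPa): end bolts L_c = 35 − 24/2 = 23, R_n = min(1.2×23×10×450, 2.4×22×10×450) = 124.2 kN/bolt; interior L_c = 69 − 24 = 45, R_n = 237.6 kN/bolt. φR_n = 0.75 × (2×124.2 + 8×237.6) = 1611.9 kN.
Tension yield (gross): A_g = 222×10 = 2220 mm². φR_n = 0.90 × 345 × 2220 = 689.3 kN.
Tension rupture (net): A_n = (222 − 2×26)×10 = 1700 mm² (U = 1.0, A_e = A_n). φR_n = 0.75 × 450 × 1700 = 573.8 kN.
Governing: min(1337.1, 1611.9, 689.3, 573.8) = 573.8 kN → net-section rupture.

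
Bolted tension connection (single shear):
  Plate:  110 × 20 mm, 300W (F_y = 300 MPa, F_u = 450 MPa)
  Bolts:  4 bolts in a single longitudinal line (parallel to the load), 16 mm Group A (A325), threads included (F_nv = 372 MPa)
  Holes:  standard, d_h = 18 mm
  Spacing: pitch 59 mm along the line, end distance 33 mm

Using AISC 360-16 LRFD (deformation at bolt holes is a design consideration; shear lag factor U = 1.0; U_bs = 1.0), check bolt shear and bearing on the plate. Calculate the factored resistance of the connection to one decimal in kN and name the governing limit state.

224.4 kN (bolt shear governs)

Bolt shear: A_b = π(16)²/4 = 201.06 mm². φR_n = 0.75 × 372 × 201.06 × 4 × 1 = 224.4 kN.
Bearing (20 mm plate, F_u = 450 MPa): end bolts L_c = 33 − 18/2 = 24, R_n = min(1.2×24×20×450, 2.4×16×20×450) = 259.2 kN/bolt; interior L_c = 59 − 18 = 41, R_n = 345.6 kN/bolt. φR_n = 0.75 × (1×259.2 + 3×345.6) = 972.0 kN.
Governing: min(224.4, 972.0) = 224.4 kN → bolt shear.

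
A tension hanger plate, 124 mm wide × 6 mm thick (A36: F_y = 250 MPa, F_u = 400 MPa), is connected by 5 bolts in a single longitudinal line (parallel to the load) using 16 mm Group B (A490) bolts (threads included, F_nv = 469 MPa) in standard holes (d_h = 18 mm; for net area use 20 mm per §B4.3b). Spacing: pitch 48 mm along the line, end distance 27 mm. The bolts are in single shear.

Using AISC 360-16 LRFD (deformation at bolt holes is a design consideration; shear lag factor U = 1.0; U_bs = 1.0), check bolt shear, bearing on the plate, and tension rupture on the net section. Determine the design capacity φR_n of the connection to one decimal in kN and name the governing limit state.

Bolt shear: A_b = π(16)²/4 = 201.06 mm². φR_n = 0.75 × 469 × 201.06 × 5 × 1 = 353.6 kN.
Bearing (6 mm plate, F_u = 400 MPa): end bolts L_c = 27 − 18/2 = 18, R_n = min(1.2×18×6×400, 2.4×16×6×400) = 51.84 kN/bolt; interior L_c = 48 − 18 = 30, R_n = 86.4 kN/bolt. φR_n = 0.75 × (1×51.84 + 4×86.4) = 298.1 kN.
Tension rupture (net): A_n = (124 − 1×20)×6 = 624 mm² (U = 1.0, A_e = A_n). φR_n = 0.75 × 400 × 624 = 187.2 kN.
Governing: min(353.6, 298.1, 187.2) = 187.2 kN → net-section rupture.

187.2 kN (net-section rupture governs)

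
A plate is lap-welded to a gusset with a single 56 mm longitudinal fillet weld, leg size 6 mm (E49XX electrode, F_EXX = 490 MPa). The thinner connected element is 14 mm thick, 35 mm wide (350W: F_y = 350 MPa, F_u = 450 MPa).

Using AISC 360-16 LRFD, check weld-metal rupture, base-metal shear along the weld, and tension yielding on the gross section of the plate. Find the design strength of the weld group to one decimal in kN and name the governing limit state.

Weld metal: throat = 0.707×6 = 4.242 mm, L = 56 mm. φR_n = 0.75 × 0.6 × 490 × 4.242 × 56 = 52.4 kN.
Base metal shear (14 mm plate): yield φR_n = 1.0×0.6×350×14×56 = 164.6 kN; rupture φR_n = 0.75×0.6×450×14×56 = 158.8 kN; take 158.8 kN (rupture).
Tension yield (gross): A_g = 35×14 = 490 mm². φR_n = 0.90 × 350 × 490 = 154.4 kN.
Governing: min(52.4, 158.8, 154.4) = 52.4 kN → weld metal.

52.4 kN (weld metal governs)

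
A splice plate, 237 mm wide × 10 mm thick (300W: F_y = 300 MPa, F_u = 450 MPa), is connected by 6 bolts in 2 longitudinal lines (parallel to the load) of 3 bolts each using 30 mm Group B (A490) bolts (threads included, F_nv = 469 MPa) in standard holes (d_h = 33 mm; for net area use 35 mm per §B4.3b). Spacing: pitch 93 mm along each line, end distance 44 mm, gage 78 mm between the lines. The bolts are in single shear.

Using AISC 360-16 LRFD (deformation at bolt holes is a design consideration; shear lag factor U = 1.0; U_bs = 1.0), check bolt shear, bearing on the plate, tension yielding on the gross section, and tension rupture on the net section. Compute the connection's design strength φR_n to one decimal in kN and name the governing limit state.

563.6 kN (net-section rupture governs)

Bolt shear: A_b = π(30)²/4 = 706.86 mm². φR_n = 0.75 × 469 × 706.86 × 6 × 1 = 1491.8 kN.
Bearing (10 mm plate, F_u = 450 MPa): end bolts L_c = 44 − 33/2 = 27.5, R_n = min(1.2×27.5×10×450, 2.4×30×10×450) = 148.5 kN/bolt; interior L_c = 93 − 33 = 60, R_n = 324 kN/bolt. φR_n = 0.75 × (2×148.5 + 4×324) = 1194.8 kN.
Tension yield (gross): A_g = 237×10 = 2370 mm². φR_n = 0.90 × 300 × 2370 = 639.9 kN.
Tension rupture (net): A_n = (237 − 2×35)×10 = 1670 mm² (U = 1.0, A_e = A_n). φR_n = 0.75 × 450 × 1670 = 563.6 kN.
Governing: min(1491.8, 1194.8, 639.9, 563.6) = 563.6 kN → net-section rupture.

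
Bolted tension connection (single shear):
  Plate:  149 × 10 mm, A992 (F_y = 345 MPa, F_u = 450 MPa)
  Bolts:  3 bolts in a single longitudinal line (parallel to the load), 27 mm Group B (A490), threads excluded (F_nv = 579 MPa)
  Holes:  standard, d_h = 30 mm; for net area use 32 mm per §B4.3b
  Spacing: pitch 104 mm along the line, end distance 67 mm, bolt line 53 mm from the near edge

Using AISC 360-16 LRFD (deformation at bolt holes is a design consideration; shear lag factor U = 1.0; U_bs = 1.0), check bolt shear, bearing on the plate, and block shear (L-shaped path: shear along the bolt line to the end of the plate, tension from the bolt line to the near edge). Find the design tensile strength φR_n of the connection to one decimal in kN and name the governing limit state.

519.8 kN (block shear governs)

Bolt shear: A_b = π(27)²/4 = 572.56 mm². φR_n = 0.75 × 579 × 572.56 × 3 × 1 = 745.9 kN.
Bearing (10 mm plate, F_u = 450 MPa): end bolts L_c = 67 − 30/2 = 52, R_n = min(1.2×52×10×450, 2.4×27×10×450) = 280.8 kN/bolt; interior L_c = 104 − 30 = 74, R_n = 291.6 kN/bolt. φR_n = 0.75 × (1×280.8 + 2×291.6) = 648.0 kN.
Block shear: shear path 1×[67+2×104] = 1×275 mm, A_gv = 2750, A_nv = 1×(275 − 2.5×32)×10 = 1950 mm²; tension to near edge: (53 − 0.5×32)×10 = 370 mm². R_n = min(0.6×450×1950, 0.6×345×2750) + 1.0×450×370 = min(526.5, 569.25) + 166.5 = 693 kN. φR_n = 0.75 × 693 = 519.8 kN.
Governing: min(745.9, 648.0, 519.8) = 519.8 kN → block shear.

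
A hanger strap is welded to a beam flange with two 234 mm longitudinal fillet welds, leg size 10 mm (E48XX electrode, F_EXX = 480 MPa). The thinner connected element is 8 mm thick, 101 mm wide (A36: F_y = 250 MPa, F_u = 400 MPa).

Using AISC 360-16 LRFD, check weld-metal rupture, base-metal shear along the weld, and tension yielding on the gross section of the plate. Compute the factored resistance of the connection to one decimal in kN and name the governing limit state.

181.8 kN (gross-section yield governs)

Weld metal: throat = 0.707×10 = 7.07 mm, L = 2×234 = 468 mm. φR_n = 0.75 × 0.6 × 480 × 7.07 × 468 = 714.7 kN.
Base metal shear (8 mm plate): yield φR_n = 1.0×0.6×250×8×468 = 561.6 kN; rupture φR_n = 0.75×0.6×400×8×468 = 673.9 kN; take 561.6 kN (yield).
Tension yield (gross): A_g = 101×8 = 808 mm². φR_n = 0.90 × 250 × 808 = 181.8 kN.
Governing: min(714.7, 561.6, 181.8) = 181.8 kN → gross-section yield.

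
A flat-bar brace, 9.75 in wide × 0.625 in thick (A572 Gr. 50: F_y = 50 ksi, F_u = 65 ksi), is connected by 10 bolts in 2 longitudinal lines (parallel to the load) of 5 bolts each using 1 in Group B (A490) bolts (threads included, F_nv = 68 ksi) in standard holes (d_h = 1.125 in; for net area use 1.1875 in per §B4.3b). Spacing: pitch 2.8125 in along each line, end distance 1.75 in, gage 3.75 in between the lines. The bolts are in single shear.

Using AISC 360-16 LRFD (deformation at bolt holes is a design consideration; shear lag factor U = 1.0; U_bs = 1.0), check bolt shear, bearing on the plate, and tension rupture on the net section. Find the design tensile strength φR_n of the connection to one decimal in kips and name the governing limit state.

224.7 kips (net-section rupture governs)

Bolt shear: A_b = π(1)²/4 = 0.7854 in². φR_n = 0.75 × 68 × 0.7854 × 10 × 1 = 400.6 kips.
Bearing (0.625 in plate, F_u = 65 ksi): end bolts L_c = 1.75 − 1.125/2 = 1.1875, R_n = min(1.2×1.1875×0.625×65, 2.4×1×0.625×65) = 57.891 kips/bolt; interior L_c = 2.8125 − 1.125 = 1.6875, R_n = 82.266 kips/bolt. φR_n = 0.75 × (2×57.891 + 8×82.266) = 580.4 kips.
Tension rupture (net): A_n = (9.75 − 2×1.1875)×0.625 = 4.6094 in² (U = 1.0, A_e = A_n). φR_n = 0.75 × 65 × 4.6094 = 224.7 kips.
Governing: min(400.6, 580.4, 224.7) = 224.7 kips → net-section rupture.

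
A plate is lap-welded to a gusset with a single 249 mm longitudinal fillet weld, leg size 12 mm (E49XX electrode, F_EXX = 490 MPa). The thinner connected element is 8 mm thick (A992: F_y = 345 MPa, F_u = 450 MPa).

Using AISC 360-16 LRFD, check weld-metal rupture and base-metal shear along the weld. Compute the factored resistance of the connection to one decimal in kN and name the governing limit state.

403.4 kN (base-metal shear governs)

Weld metal: throat = 0.707×12 = 8.484 mm, L = 249 mm. φR_n = 0.75 × 0.6 × 490 × 8.484 × 249 = 465.8 kN.
Base metal shear (8 mm plate): yield φR_n = 1.0×0.6×345×8×249 = 412.3 kN; rupture φR_n = 0.75×0.6×450×8×249 = 403.4 kN; take 403.4 kN (rupture).
Governing: min(465.8, 403.4) = 403.4 kN → base-metal shear.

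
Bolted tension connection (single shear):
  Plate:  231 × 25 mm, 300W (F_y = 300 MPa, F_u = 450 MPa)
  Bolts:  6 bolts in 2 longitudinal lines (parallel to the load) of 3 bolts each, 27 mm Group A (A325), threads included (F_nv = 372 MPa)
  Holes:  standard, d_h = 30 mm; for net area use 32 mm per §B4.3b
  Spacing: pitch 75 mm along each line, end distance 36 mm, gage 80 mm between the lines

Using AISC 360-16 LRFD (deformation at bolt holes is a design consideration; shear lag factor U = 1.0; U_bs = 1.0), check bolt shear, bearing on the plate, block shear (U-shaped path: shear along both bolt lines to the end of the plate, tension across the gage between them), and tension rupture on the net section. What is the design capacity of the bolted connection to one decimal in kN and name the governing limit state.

Bolt shear: A_b = π(27)²/4 = 572.56 mm². φR_n = 0.75 × 372 × 572.56 × 6 × 1 = 958.5 kN.
Bearing (25 mm plate, F_u = 450 MPa): end bolts L_c = 36 − 30/2 = 21, R_n = min(1.2×21×25×450, 2.4×27×25×450) = 283.5 kN/bolt; interior L_c = 75 − 30 = 45, R_n = 607.5 kN/bolt. φR_n = 0.75 × (2×283.5 + 4×607.5) = 2247.8 kN.
Block shear: shear path 2×[36+2×75] = 2×186 mm, A_gv = 9300, A_nv = 2×(186 − 2.5×32)×25 = 5300 mm²; tension across gage: (80 − 1×32)×25 = 1200 mm². R_n = min(0.6×450×5300, 0.6×300×9300) + 1.0×450×1200 = min(1431, 1674) + 540 = 1971 kN. φR_n = 0.75 × 1971 = 1478.3 kN.
Tension rupture (net): A_n = (231 − 2×32)×25 = 4175 mm² (U = 1.0, A_e = A_n). φR_n = 0.75 × 450 × 4175 = 1409.1 kN.
Governing: min(958.5, 2247.8, 1478.3, 1409.1) = 958.5 kN → bolt shear.

958.5 kN (bolt shear governs)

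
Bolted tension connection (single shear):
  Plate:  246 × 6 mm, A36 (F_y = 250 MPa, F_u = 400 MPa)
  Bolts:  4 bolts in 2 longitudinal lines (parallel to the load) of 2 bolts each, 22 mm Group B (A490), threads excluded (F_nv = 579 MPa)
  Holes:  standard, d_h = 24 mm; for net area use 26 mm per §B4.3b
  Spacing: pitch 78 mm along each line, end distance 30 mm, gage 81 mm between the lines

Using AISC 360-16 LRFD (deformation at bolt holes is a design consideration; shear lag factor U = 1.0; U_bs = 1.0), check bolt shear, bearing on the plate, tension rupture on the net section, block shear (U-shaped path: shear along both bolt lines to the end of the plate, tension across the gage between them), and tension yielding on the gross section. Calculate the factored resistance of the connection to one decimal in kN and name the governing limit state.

Bolt shear: A_b = π(22)²/4 = 380.13 mm². φR_n = 0.75 × 579 × 380.13 × 4 × 1 = 660.3 kN.
Bearing (6 mm plate, F_u = 400 MPa): end bolts L_c = 30 − 24/2 = 18, R_n = min(1.2×18×6×400, 2.4×22×6×400) = 51.84 kN/bolt; interior L_c = 78 − 24 = 54, R_n = 126.72 kN/bolt. φR_n = 0.75 × (2×51.84 + 2×126.72) = 267.8 kN.
Tension rupture (net): A_n = (246 − 2×26)×6 = 1164 mm² (U = 1.0, A_e = A_n). φR_n = 0.75 × 400 × 1164 = 349.2 kN.
Block shear: shear path 2×[30+1×78] = 2×108 mm, A_gv = 1296, A_nv = 2×(108 − 1.5×26)×6 = 828 mm²; tension across gage: (81 − 1×26)×6 = 330 mm². R_n = min(0.6×400×828, 0.6×250×1296) + 1.0×400×330 = min(198.72, 194.4) + 132 = 326.4 kN. φR_n = 0.75 × 326.4 = 244.8 kN.
Tension yield (gross): A_g = 246×6 = 1476 mm². φR_n = 0.90 × 250 × 1476 = 332.1 kN.
Governing: min(660.3, 267.8, 349.2, 244.8, 332.1) = 244.8 kN → block shear.

244.8 kN (block shear governs)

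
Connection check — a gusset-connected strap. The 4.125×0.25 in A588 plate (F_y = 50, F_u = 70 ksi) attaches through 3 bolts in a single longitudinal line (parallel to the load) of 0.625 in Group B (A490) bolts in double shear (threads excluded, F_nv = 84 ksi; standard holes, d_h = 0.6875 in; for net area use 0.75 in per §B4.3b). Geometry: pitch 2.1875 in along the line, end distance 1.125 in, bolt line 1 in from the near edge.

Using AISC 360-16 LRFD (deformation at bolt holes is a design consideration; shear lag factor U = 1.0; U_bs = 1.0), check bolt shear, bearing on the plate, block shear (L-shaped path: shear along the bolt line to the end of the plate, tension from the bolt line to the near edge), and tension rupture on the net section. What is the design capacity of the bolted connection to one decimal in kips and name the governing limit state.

Bolt shear: A_b = π(0.625)²/4 = 0.3068 in². φR_n = 0.75 × 84 × 0.3068 × 3 × 2 = 116.0 kips.
Bearing (0.25 in plate, F_u = 70 ksi): end bolts L_c = 1.125 − 0.6875/2 = 0.78125, R_n = min(1.2×0.78125×0.25×70, 2.4×0.625×0.25×70) = 16.406 kips/bolt; interior L_c = 2.1875 − 0.6875 = 1.5, R_n = 26.25 kips/bolt. φR_n = 0.75 × (1×16.406 + 2×26.25) = 51.7 kips.
Block shear: shear path 1×[1.125+2×2.1875] = 1×5.5 in, A_gv = 1.375, A_nv = 1×(5.5 − 2.5×0.75)×0.25 = 0.90625 in²; tension to near edge: (1 − 0.5×0.75)×0.25 = 0.15625 in². R_n = min(0.6×70×0.90625, 0.6×50×1.375) + 1.0×70×0.15625 = min(38.063, 41.25) + 10.938 = 49.001 kips. φR_n = 0.75 × 49.001 = 36.8 kips.
Tension rupture (net): A_n = (4.125 − 1×0.75)×0.25 = 0.84375 in² (U = 1.0, A_e = A_n). φR_n = 0.75 × 70 × 0.84375 = 44.3 kips.
Governing: min(116.0, 51.7, 36.8, 44.3) = 36.8 kips → block shear.

36.8 kips (block shear governs)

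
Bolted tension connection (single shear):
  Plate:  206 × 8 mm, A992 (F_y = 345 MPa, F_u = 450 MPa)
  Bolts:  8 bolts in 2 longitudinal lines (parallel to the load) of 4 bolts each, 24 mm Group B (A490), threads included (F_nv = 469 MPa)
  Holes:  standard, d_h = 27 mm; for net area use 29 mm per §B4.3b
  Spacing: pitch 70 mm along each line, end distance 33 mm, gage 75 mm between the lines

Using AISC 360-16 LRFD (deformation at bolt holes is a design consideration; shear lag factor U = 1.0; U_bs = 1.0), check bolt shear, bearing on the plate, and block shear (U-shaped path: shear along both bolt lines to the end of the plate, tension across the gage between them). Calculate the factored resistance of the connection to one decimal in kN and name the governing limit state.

Bolt shear: A_b = π(24)²/4 = 452.39 mm². φR_n = 0.75 × 469 × 452.39 × 8 × 1 = 1273.0 kN.
Bearing (8 mm plate, F_u = 450 MPa): end bolts L_c = 33 − 27/2 = 19.5, R_n = min(1.2×19.5×8×450, 2.4×24×8×450) = 84.24 kN/bolt; interior L_c = 70 − 27 = 43, R_n = 185.76 kN/bolt. φR_n = 0.75 × (2×84.24 + 6×185.76) = 962.3 kN.
Block shear: shear path 2×[33+3×70] = 2×243 mm, A_gv = 3888, A_nv = 2×(243 − 3.5×29)×8 = 2264 mm²; tension across gage: (75 − 1×29)×8 = 368 mm². R_n = min(0.6×450×2264, 0.6×345×3888) + 1.0×450×368 = min(611.28, 804.82) + 165.6 = 776.88 kN. φR_n = 0.75 × 776.88 = 582.7 kN.
Governing: min(1273.0, 962.3, 582.7) = 582.7 kN → block shear.

582.7 kN (block shear governs)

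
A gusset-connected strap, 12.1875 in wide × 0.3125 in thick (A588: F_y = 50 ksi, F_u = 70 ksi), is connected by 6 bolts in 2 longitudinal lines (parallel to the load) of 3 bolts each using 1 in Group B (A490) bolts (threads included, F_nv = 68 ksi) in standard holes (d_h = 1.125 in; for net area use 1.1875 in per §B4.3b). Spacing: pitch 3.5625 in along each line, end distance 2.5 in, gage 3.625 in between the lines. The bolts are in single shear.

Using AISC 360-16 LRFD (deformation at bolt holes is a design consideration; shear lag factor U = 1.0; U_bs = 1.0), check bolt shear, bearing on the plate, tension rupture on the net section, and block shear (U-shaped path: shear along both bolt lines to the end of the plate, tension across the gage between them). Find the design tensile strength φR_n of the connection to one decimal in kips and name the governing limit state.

161.0 kips (net-section rupture governs)

Bolt shear: A_b = π(1)²/4 = 0.7854 in². φR_n = 0.75 × 68 × 0.7854 × 6 × 1 = 240.3 kips.
Bearing (0.3125 in plate, F_u = 70 ksi): end bolts L_c = 2.5 − 1.125/2 = 1.9375, R_n = min(1.2×1.9375×0.3125×70, 2.4×1×0.3125×70) = 50.859 kips/bolt; interior L_c = 3.5625 − 1.125 = 2.4375, R_n = 52.5 kips/bolt. φR_n = 0.75 × (2×50.859 + 4×52.5) = 233.8 kips.
Tension rupture (net): A_n = (12.1875 − 2×1.1875)×0.3125 = 3.0664 in² (U = 1.0, A_e = A_n). φR_n = 0.75 × 70 × 3.0664 = 161.0 kips.
Block shear: shear path 2×[2.5+2×3.5625] = 2×9.625 in, A_gv = 6.0156, A_nv = 2×(9.625 − 2.5×1.1875)×0.3125 = 4.1602 in²; tension across gage: (3.625 − 1×1.1875)×0.3125 = 0.76172 in². R_n = min(0.6×70×4.1602, 0.6×50×6.0156) + 1.0×70×0.76172 = min(174.73, 180.47) + 53.32 = 228.05 kips. φR_n = 0.75 × 228.05 = 171.0 kips.
Governing: min(240.3, 233.8, 161.0, 171.0) = 161.0 kips → net-section rupture.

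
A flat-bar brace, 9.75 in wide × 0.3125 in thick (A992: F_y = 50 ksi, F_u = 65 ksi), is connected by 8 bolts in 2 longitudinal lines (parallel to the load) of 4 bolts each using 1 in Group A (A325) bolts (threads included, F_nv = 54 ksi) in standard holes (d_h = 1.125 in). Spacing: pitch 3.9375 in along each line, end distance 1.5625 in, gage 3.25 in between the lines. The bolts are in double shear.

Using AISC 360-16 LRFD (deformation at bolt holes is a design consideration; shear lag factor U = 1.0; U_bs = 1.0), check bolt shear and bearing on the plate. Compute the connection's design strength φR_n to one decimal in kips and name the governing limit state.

255.9 kips (bearing governs)

Bolt shear: A_b = π(1)²/4 = 0.7854 in². φR_n = 0.75 × 54 × 0.7854 × 8 × 2 = 508.9 kips.
Bearing (0.3125 in plate, F_u = 65 ksi): end bolts L_c = 1.5625 − 1.125/2 = 1, R_n = min(1.2×1×0.3125×65, 2.4×1×0.3125×65) = 24.375 kips/bolt; interior L_c = 3.9375 − 1.125 = 2.8125, R_n = 48.75 kips/bolt. φR_n = 0.75 × (2×24.375 + 6×48.75) = 255.9 kips.
Governing: min(508.9, 255.9) = 255.9 kips → bearing.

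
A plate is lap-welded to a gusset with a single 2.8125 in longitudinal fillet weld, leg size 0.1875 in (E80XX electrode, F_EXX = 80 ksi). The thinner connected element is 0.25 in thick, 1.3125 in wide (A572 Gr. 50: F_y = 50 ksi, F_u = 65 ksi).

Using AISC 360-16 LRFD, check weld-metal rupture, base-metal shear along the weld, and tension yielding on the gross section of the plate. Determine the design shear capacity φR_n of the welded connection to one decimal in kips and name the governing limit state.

13.4 kips (weld metal governs)

Weld metal: throat = 0.707×0.1875 = 0.13256 in, L = 2.8125 in. φR_n = 0.75 × 0.6 × 80 × 0.13256 × 2.8125 = 13.4 kips.
Base metal shear (0.25 in plate): yield φR_n = 1.0×0.6×50×0.25×2.8125 = 21.1 kips; rupture φR_n = 0.75×0.6×65×0.25×2.8125 = 20.6 kips; take 20.6 kips (rupture).
Tension yield (gross): A_g = 1.3125×0.25 = 0.32813 in². φR_n = 0.90 × 50 × 0.32813 = 14.8 kips.
Governing: min(13.4, 20.6, 14.8) = 13.4 kips → weld metal.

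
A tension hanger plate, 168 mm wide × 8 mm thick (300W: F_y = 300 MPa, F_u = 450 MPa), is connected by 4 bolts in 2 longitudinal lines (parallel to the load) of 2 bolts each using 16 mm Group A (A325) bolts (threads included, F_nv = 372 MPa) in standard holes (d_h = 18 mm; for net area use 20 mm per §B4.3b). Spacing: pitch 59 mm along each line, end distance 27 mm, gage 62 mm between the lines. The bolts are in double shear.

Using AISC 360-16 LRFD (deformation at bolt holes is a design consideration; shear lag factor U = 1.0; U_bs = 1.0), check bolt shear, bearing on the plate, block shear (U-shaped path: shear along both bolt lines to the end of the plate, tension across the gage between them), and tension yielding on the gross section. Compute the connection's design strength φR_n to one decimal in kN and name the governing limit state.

Bolt shear: A_b = π(16)²/4 = 201.06 mm². φR_n = 0.75 × 372 × 201.06 × 4 × 2 = 448.8 kN.
Bearing (8 mm plate, F_u = 450 MPa): end bolts L_c = 27 − 18/2 = 18, R_n = min(1.2×18×8×450, 2.4×16×8×450) = 77.76 kN/bolt; interior L_c = 59 − 18 = 41, R_n = 138.24 kN/bolt. φR_n = 0.75 × (2×77.76 + 2×138.24) = 324.0 kN.
Block shear: shear path 2×[27+1×59] = 2×86 mm, A_gv = 1376, A_nv = 2×(86 − 1.5×20)×8 = 896 mm²; tension across gage: (62 − 1×20)×8 = 336 mm². R_n = min(0.6×450×896, 0.6×300×1376) + 1.0×450×336 = min(241.92, 247.68) + 151.2 = 393.12 kN. φR_n = 0.75 × 393.12 = 294.8 kN.
Tension yield (gross): A_g = 168×8 = 1344 mm². φR_n = 0.90 × 300 × 1344 = 362.9 kN.
Governing: min(448.8, 324.0, 294.8, 362.9) = 294.8 kN → block shear.

294.8 kN (block shear governs)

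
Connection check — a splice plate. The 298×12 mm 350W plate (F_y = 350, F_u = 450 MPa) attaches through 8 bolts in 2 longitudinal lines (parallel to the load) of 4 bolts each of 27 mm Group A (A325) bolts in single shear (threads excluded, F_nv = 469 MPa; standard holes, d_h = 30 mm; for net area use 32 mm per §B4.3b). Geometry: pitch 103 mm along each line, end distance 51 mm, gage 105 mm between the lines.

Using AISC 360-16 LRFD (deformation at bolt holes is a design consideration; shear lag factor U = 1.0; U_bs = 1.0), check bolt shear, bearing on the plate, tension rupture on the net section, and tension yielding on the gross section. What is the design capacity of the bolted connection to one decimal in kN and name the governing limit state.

947.7 kN (net-section rupture governs)

Bolt shear: A_b = π(27)²/4 = 572.56 mm². φR_n = 0.75 × 469 × 572.56 × 8 × 1 = 1611.2 kN.
Bearing (12 mm plate, F_u = 450 MPa): end bolts L_c = 51 − 30/2 = 36, R_n = min(1.2×36×12×450, 2.4×27×12×450) = 233.28 kN/bolt; interior L_c = 103 − 30 = 73, R_n = 349.92 kN/bolt. φR_n = 0.75 × (2×233.28 + 6×349.92) = 1924.6 kN.
Tension rupture (net): A_n = (298 − 2×32)×12 = 2808 mm² (U = 1.0, A_e = A_n). φR_n = 0.75 × 450 × 2808 = 947.7 kN.
Tension yield (gross): A_g = 298×12 = 3576 mm². φR_n = 0.90 × 350 × 3576 = 1126.4 kN.
Governing: min(1611.2, 1924.6, 947.7, 1126.4) = 947.7 kN → net-section rupture.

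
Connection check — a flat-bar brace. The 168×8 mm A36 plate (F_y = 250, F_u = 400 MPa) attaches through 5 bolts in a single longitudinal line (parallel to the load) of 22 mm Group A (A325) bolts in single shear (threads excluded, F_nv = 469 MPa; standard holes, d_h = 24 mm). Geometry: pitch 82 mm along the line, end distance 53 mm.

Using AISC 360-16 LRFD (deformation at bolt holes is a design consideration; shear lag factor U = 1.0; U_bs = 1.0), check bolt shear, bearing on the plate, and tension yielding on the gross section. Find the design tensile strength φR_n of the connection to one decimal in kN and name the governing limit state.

302.4 kN (gross-section yield governs)

Bolt shear: A_b = π(22)²/4 = 380.13 mm². φR_n = 0.75 × 469 × 380.13 × 5 × 1 = 668.6 kN.
Bearing (8 mm plate, F_u = 400 MPa): end bolts L_c = 53 − 24/2 = 41, R_n = min(1.2×41×8×400, 2.4×22×8×400) = 157.44 kN/bolt; interior L_c = 82 − 24 = 58, R_n = 168.96 kN/bolt. φR_n = 0.75 × (1×157.44 + 4×168.96) = 625.0 kN.
Tension yield (gross): A_g = 168×8 = 1344 mm². φR_n = 0.90 × 250 × 1344 = 302.4 kN.
Governing: min(668.6, 625.0, 302.4) = 302.4 kN → gross-section yield.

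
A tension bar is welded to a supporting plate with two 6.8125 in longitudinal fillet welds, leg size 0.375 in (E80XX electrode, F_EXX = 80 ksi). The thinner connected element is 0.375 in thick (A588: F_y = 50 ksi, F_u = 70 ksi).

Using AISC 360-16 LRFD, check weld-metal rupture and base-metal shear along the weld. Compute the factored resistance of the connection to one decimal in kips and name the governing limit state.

130.0 kips (weld metal governs)

Weld metal: throat = 0.707×0.375 = 0.26513 in, L = 2×6.8125 = 13.625 in. φR_n = 0.75 × 0.6 × 80 × 0.26513 × 13.625 = 130.0 kips.
Base metal shear (0.375 in plate): yield φR_n = 1.0×0.6×50×0.375×13.625 = 153.3 kips; rupture φR_n = 0.75×0.6×70×0.375×13.625 = 160.9 kips; take 153.3 kips (yield).
Governing: min(130.0, 153.3) = 130.0 kips → weld metal.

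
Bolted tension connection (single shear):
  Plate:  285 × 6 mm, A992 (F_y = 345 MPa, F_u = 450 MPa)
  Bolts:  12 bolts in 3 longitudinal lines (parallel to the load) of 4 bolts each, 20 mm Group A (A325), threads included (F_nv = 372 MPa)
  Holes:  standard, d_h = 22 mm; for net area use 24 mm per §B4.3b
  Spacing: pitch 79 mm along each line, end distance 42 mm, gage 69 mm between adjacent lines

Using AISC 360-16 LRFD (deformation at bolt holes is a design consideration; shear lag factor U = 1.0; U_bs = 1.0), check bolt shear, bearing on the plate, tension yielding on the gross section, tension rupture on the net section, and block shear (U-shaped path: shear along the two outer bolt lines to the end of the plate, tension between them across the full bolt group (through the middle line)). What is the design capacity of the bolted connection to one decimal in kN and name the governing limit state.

Bolt shear: A_b = π(20)²/4 = 314.16 mm². φR_n = 0.75 × 372 × 314.16 × 12 × 1 = 1051.8 kN.
Bearing (6 mm plate, F_u = 450 MPa): end bolts L_c = 42 − 22/2 = 31, R_n = min(1.2×31×6×450, 2.4×20×6×450) = 100.44 kN/bolt; interior L_c = 79 − 22 = 57, R_n = 129.6 kN/bolt. φR_n = 0.75 × (3×100.44 + 9×129.6) = 1100.8 kN.
Tension yield (gross): A_g = 285×6 = 1710 mm². φR_n = 0.90 × 345 × 1710 = 531.0 kN.
Tension rupture (net): A_n = (285 − 3×24)×6 = 1278 mm² (U = 1.0, A_e = A_n). φR_n = 0.75 × 450 × 1278 = 431.3 kN.
Block shear: shear path 2×[42+3×79] = 2×279 mm, A_gv = 3348, A_nv = 2×(279 − 3.5×24)×6 = 2340 mm²; tension across gage: (138 − 2×24)×6 = 540 mm². R_n = min(0.6×450×2340, 0.6×345×3348) + 1.0×450×540 = min(631.8, 693.04) + 243 = 874.8 kN. φR_n = 0.75 × 874.8 = 656.1 kN.
Governing: min(1051.8, 1100.8, 531.0, 431.3, 656.1) = 431.3 kN → net-section rupture.

431.3 kN (net-section rupture governs)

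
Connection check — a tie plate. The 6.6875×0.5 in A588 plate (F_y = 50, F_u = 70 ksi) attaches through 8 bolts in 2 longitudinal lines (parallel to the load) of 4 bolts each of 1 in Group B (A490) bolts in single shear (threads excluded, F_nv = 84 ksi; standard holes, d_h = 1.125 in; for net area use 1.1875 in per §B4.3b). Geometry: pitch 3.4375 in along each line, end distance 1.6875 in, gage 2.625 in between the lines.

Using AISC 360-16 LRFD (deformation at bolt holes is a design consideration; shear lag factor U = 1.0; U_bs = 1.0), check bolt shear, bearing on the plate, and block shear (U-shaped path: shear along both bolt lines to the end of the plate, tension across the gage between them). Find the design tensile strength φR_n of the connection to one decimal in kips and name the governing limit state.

284.8 kips (block shear governs)

Bolt shear: A_b = π(1)²/4 = 0.7854 in². φR_n = 0.75 × 84 × 0.7854 × 8 × 1 = 395.8 kips.
Bearing (0.5 in plate, F_u = 70 ksi): end bolts L_c = 1.6875 − 1.125/2 = 1.125, R_n = min(1.2×1.125×0.5×70, 2.4×1×0.5×70) = 47.25 kips/bolt; interior L_c = 3.4375 − 1.125 = 2.3125, R_n = 84 kips/bolt. φR_n = 0.75 × (2×47.25 + 6×84) = 448.9 kips.
Block shear: shear path 2×[1.6875+3×3.4375] = 2×12 in, A_gv = 12, A_nv = 2×(12 − 3.5×1.1875)×0.5 = 7.8438 in²; tension across gage: (2.625 − 1×1.1875)×0.5 = 0.71875 in². R_n = min(0.6×70×7.8438, 0.6×50×12) + 1.0×70×0.71875 = min(329.44, 360) + 50.313 = 379.75 kips. φR_n = 0.75 × 379.75 = 284.8 kips.
Governing: min(395.8, 448.9, 284.8) = 284.8 kips → block shear.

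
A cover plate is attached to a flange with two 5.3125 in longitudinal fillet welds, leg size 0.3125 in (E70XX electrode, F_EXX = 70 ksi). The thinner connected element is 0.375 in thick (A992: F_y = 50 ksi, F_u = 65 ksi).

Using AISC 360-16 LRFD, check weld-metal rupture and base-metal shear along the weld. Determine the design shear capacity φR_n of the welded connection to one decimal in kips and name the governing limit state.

73.9 kips (weld metal governs)

Weld metal: throat = 0.707×0.3125 = 0.22094 in, L = 2×5.3125 = 10.625 in. φR_n = 0.75 × 0.6 × 70 × 0.22094 × 10.625 = 73.9 kips.
Base metal shear (0.375 in plate): yield φR_n = 1.0×0.6×50×0.375×10.625 = 119.5 kips; rupture φR_n = 0.75×0.6×65×0.375×10.625 = 116.5 kips; take 116.5 kips (rupture).
Governing: min(73.9, 116.5) = 73.9 kips → weld metal.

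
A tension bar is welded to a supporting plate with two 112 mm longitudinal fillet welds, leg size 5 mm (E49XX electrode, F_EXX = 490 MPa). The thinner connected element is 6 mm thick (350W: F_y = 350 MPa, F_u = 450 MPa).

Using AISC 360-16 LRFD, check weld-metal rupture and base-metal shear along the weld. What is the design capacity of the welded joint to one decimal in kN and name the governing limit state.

Weld metal: throat = 0.707×5 = 3.535 mm, L = 2×112 = 224 mm. φR_n = 0.75 × 0.6 × 490 × 3.535 × 224 = 174.6 kN.
Base metal shear (6 mm plate): yield φR_n = 1.0×0.6×350×6×224 = 282.2 kN; rupture φR_n = 0.75×0.6×450×6×224 = 272.2 kN; take 272.2 kN (rupture).
Governing: min(174.6, 272.2) = 174.6 kN → weld metal.

174.6 kN (weld metal governs)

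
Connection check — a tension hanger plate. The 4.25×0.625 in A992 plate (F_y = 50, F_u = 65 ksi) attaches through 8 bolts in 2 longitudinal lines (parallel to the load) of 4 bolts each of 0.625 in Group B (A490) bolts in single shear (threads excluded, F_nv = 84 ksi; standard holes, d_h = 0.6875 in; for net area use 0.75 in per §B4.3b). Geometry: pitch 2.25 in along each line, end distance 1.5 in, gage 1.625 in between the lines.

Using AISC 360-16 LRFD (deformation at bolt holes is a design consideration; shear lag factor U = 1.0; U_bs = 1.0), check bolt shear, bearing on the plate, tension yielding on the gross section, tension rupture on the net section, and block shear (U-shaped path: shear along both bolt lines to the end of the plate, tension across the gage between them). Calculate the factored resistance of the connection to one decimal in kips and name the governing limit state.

83.8 kips (net-section rupture governs)

Bolt shear: A_b = π(0.625)²/4 = 0.3068 in². φR_n = 0.75 × 84 × 0.3068 × 8 × 1 = 154.6 kips.
Bearing (0.625 in plate, F_u = 65 ksi): end bolts L_c = 1.5 − 0.6875/2 = 1.15625, R_n = min(1.2×1.15625×0.625×65, 2.4×0.625×0.625×65) = 56.367 kips/bolt; interior L_c = 2.25 − 0.6875 = 1.5625, R_n = 60.938 kips/bolt. φR_n = 0.75 × (2×56.367 + 6×60.938) = 358.8 kips.
Tension yield (gross): A_g = 4.25×0.625 = 2.6563 in². φR_n = 0.90 × 50 × 2.6563 = 119.5 kips.
Tension rupture (net): A_n = (4.25 − 2×0.75)×0.625 = 1.7188 in² (U = 1.0, A_e = A_n). φR_n = 0.75 × 65 × 1.7188 = 83.8 kips.
Block shear: shear path 2×[1.5+3×2.25] = 2×8.25 in, A_gv = 10.313, A_nv = 2×(8.25 − 3.5×0.75)×0.625 = 7.0313 in²; tension across gage: (1.625 − 1×0.75)×0.625 = 0.54688 in². R_n = min(0.6×65×7.0313, 0.6×50×10.313) + 1.0×65×0.54688 = min(274.22, 309.39) + 35.547 = 309.77 kips. φR_n = 0.75 × 309.77 = 232.3 kips.
Governing: min(154.6, 358.8, 119.5, 83.8, 232.3) = 83.8 kips → net-section rupture.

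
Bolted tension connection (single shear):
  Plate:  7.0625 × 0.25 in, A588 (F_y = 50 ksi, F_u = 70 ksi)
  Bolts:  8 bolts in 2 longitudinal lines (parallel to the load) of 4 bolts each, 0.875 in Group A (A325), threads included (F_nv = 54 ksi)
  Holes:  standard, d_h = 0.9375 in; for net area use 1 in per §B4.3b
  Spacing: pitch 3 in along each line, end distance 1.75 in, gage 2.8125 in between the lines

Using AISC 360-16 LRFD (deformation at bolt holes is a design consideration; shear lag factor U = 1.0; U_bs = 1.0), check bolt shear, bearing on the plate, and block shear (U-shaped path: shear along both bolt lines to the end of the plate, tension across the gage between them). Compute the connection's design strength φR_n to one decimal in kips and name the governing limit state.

138.0 kips (block shear governs)

Bolt shear: A_b = π(0.875)²/4 = 0.60132 in². φR_n = 0.75 × 54 × 0.60132 × 8 × 1 = 194.8 kips.
Bearing (0.25 in plate, F_u = 70 ksi): end bolts L_c = 1.75 − 0.9375/2 = 1.28125, R_n = min(1.2×1.28125×0.25×70, 2.4×0.875×0.25×70) = 26.906 kips/bolt; interior L_c = 3 − 0.9375 = 2.0625, R_n = 36.75 kips/bolt. φR_n = 0.75 × (2×26.906 + 6×36.75) = 205.7 kips.
Block shear: shear path 2×[1.75+3×3] = 2×10.75 in, A_gv = 5.375, A_nv = 2×(10.75 − 3.5×1)×0.25 = 3.625 in²; tension across gage: (2.8125 − 1×1)×0.25 = 0.45313 in². R_n = min(0.6×70×3.625, 0.6×50×5.375) + 1.0×70×0.45313 = min(152.25, 161.25) + 31.719 = 183.97 kips. φR_n = 0.75 × 183.97 = 138.0 kips.
Governing: min(194.8, 205.7, 138.0) = 138.0 kips → block shear.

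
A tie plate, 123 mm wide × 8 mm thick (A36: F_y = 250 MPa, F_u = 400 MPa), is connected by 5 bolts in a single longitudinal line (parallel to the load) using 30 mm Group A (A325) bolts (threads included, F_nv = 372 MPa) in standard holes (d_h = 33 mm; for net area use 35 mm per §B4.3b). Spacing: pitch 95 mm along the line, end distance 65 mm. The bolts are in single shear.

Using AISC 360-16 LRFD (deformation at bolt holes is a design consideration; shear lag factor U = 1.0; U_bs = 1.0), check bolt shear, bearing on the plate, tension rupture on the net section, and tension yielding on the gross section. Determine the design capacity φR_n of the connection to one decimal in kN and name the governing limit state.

Bolt shear: A_b = π(30)²/4 = 706.86 mm². φR_n = 0.75 × 372 × 706.86 × 5 × 1 = 986.1 kN.
Bearing (8 mm plate, F_u = 400 MPa): end bolts L_c = 65 − 33/2 = 48.5, R_n = min(1.2×48.5×8×400, 2.4×30×8×400) = 186.24 kN/bolt; interior L_c = 95 − 33 = 62, R_n = 230.4 kN/bolt. φR_n = 0.75 × (1×186.24 + 4×230.4) = 830.9 kN.
Tension rupture (net): A_n = (123 − 1×35)×8 = 704 mm² (U = 1.0, A_e = A_n). φR_n = 0.75 × 400 × 704 = 211.2 kN.
Tension yield (gross): A_g = 123×8 = 984 mm². φR_n = 0.90 × 250 × 984 = 221.4 kN.
Governing: min(986.1, 830.9, 211.2, 221.4) = 211.2 kN → net-section rupture.

211.2 kN (net-section rupture governs)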